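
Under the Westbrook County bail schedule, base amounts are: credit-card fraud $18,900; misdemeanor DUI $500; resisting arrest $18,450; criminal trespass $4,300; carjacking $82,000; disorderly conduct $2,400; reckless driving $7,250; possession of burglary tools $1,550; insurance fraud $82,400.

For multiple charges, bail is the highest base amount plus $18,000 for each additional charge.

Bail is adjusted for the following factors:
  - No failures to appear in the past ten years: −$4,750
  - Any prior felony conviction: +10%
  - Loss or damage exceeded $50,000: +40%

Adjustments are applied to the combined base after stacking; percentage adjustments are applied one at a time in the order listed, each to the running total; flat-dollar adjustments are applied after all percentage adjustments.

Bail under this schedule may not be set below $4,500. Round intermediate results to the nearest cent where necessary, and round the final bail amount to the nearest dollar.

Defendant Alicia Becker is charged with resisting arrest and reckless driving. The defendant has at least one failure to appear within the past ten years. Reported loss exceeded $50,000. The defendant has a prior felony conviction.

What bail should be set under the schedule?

Base amounts from the schedule: resisting arrest $18,450; reckless driving $7,250.
Stacking rule: highest base plus $18,000 per additional charge. Highest is resisting arrest at $18,450; 1 additional charge → +$18,000. Combined base = $36,450.
Any prior felony conviction (+10%): $36,450 × 1.1 = $40,095.
Loss or damage exceeded $50,000 (+40%): $40,095 × 1.4 = $56,133.
$56,133 is at or above the $4,500 minimum.

$56,133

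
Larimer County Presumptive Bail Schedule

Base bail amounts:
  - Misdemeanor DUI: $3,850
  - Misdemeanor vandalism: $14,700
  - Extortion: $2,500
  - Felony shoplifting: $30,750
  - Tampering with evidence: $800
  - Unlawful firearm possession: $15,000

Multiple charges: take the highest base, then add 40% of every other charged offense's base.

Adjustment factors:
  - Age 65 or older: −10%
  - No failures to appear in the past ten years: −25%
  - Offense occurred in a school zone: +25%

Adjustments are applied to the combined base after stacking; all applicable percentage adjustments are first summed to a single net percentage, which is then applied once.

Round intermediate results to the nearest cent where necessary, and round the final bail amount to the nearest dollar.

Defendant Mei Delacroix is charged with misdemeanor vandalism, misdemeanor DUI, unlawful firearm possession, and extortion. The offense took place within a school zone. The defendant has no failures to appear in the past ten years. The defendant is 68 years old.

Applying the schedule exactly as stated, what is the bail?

$21,078

Base amounts from the schedule: misdemeanor vandalism $14,700; misdemeanor DUI $3,850; unlawful firearm possession $15,000; extortion $2,500.
Stacking rule: highest base plus 40% of each additional charge. Highest is unlawful firearm possession at $15,000. Additional: $14,700 × 40% = $5,880; $3,850 × 40% = $1,540; $2,500 × 40% = $1,000. Combined base = $15,000 + $8,420 = $23,420.
Net percentage adjustment: −10% −25% +25% = −10%. $23,420 × 0.9 = $21,078.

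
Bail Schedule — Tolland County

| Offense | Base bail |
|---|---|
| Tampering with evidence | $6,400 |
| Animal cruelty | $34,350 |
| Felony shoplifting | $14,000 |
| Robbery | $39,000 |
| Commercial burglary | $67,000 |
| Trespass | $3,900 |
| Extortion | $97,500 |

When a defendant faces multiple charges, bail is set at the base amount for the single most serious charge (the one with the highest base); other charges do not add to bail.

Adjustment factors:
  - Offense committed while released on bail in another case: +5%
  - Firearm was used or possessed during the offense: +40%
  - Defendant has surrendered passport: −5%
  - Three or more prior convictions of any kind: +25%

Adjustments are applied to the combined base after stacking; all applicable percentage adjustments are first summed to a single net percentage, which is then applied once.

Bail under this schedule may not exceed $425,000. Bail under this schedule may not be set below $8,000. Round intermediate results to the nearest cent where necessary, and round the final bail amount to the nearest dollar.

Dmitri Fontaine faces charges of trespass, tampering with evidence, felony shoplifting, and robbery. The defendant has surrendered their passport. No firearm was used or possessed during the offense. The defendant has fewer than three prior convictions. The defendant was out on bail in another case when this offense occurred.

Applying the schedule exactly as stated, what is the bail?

Base amounts from the schedule: trespass $3,900; tampering with evidence $6,400; felony shoplifting $14,000; robbery $39,000.
Stacking rule: use the highest base only. Highest is robbery at $39,000. Combined base = $39,000.
Net percentage adjustment: +5% −5% = +0%. $39,000 × 1 = $39,000.
$39,000 is within the $425,000 maximum.
$39,000 is at or above the $8,000 minimum.

$39,000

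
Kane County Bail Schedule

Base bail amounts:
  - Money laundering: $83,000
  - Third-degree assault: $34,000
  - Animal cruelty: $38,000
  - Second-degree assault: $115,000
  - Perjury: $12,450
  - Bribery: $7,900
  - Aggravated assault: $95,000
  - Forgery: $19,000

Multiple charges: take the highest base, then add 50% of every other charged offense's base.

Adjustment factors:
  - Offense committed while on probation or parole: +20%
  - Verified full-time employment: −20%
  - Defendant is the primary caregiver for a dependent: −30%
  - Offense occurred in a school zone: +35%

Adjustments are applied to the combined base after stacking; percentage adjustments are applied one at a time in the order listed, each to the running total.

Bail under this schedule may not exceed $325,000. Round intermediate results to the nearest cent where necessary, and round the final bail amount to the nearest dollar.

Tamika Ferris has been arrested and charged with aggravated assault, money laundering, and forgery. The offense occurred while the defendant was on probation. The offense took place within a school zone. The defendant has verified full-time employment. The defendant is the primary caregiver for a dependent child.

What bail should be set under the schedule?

$132,451

Base amounts from the schedule: aggravated assault $95,000; money laundering $83,000; forgery $19,000.
Stacking rule: highest base plus 50% of each additional charge. Highest is aggravated assault at $95,000. Additional: $83,000 × 50% = $41,500; $19,000 × 50% = $9,500. Combined base = $95,000 + $51,000 = $146,000.
Offense committed while on probation or parole (+20%): $146,000 × 1.2 = $175,200.
Verified full-time employment (−20%): $175,200 × 0.8 = $140,160.
Defendant is the primary caregiver for a dependent (−30%): $140,160 × 0.7 = $98,112.
Offense occurred in a school zone (+35%): $98,112 × 1.35 = $132,451.20.
$132,451.20 is within the $325,000 maximum.
Rounded to the nearest dollar: $132,451.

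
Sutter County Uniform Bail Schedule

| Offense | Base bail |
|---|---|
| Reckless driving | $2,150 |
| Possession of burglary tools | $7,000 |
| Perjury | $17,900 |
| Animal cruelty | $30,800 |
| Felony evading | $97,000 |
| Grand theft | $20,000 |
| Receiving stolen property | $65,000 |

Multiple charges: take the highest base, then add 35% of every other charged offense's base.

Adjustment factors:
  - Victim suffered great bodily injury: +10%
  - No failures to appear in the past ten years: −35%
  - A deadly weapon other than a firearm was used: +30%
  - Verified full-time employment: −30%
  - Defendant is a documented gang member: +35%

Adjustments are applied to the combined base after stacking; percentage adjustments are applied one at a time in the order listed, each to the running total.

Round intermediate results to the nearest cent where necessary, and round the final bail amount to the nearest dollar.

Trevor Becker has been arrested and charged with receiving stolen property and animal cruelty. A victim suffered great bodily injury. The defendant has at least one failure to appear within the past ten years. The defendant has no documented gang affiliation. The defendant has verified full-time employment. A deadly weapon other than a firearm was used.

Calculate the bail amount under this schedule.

$75,856

Base amounts from the schedule: receiving stolen property $65,000; animal cruelty $30,800.
Stacking rule: highest base plus 35% of each additional charge. Highest is receiving stolen property at $65,000. Additional: $30,800 × 35% = $10,780. Combined base = $65,000 + $10,780 = $75,780.
Victim suffered great bodily injury (+10%): $75,780 × 1.1 = $83,358.
A deadly weapon other than a firearm was used (+30%): $83,358 × 1.3 = $108,365.40.
Verified full-time employment (−30%): $108,365.40 × 0.7 = $75,855.78.
Rounded to the nearest dollar: $75,856.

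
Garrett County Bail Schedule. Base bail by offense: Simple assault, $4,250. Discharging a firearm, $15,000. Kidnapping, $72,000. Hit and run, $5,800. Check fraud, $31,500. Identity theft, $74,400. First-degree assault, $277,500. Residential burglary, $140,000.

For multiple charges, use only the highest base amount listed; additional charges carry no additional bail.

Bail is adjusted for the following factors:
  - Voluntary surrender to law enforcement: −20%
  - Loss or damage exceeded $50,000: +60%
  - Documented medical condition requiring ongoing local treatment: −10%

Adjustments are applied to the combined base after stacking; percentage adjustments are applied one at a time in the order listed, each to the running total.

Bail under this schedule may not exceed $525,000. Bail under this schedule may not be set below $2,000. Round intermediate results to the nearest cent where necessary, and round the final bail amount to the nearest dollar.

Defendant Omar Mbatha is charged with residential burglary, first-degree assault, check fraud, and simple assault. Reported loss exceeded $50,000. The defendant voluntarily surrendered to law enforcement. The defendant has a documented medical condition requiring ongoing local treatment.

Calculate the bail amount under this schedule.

Base amounts from the schedule: residential burglary $140,000; first-degree assault $277,500; check fraud $31,500; simple assault $4,250.
Stacking rule: use the highest base only. Highest is first-degree assault at $277,500. Combined base = $277,500.
Voluntary surrender to law enforcement (−20%): $277,500 × 0.8 = $222,000.
Loss or damage exceeded $50,000 (+60%): $222,000 × 1.6 = $355,200.
Documented medical condition requiring ongoing local treatment (−10%): $355,200 × 0.9 = $319,680.
$319,680 is within the $525,000 maximum.
$319,680 is at or above the $2,000 minimum.

$319,680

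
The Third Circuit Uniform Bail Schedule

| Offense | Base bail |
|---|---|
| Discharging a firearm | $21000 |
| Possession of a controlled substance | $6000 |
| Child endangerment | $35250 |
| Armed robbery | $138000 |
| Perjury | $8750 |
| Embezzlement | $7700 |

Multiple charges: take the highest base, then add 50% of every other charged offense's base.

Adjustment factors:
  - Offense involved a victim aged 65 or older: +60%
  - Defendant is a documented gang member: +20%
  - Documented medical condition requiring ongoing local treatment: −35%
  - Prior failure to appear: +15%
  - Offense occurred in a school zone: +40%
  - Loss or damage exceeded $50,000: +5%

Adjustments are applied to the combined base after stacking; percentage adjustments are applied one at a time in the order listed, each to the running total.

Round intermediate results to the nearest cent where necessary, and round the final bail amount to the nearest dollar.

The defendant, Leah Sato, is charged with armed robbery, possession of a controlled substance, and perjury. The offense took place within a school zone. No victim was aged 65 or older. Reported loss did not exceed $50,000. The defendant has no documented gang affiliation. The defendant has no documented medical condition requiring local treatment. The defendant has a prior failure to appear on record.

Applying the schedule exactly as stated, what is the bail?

$234054

Base amounts from the schedule: armed robbery $138000; possession of a controlled substance $6000; perjury $8750.
Stacking rule: highest base plus 50% of each additional charge. Highest is armed robbery at $138000. Additional: $6000 × 50% = $3000; $8750 × 50% = $4375. Combined base = $138000 + $7375 = $145375.
Prior failure to appear (+15%): $145375 × 1.15 = $167181.25.
Offense occurred in a school zone (+40%): $167181.25 × 1.4 = $234053.75.
Rounded to the nearest dollar: $234054.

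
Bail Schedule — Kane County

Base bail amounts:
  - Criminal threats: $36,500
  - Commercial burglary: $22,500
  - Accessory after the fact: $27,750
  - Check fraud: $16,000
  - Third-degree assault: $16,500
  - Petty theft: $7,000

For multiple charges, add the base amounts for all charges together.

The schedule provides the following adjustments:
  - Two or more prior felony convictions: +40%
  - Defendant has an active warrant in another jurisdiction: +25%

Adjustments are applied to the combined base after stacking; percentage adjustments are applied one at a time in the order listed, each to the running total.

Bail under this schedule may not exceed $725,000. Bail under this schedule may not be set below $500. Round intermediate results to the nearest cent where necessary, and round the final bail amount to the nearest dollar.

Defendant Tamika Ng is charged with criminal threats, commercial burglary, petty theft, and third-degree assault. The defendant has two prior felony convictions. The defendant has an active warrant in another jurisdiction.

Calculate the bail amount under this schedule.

Base amounts from the schedule: criminal threats $36,500; commercial burglary $22,500; petty theft $7,000; third-degree assault $16,500.
Stacking rule: sum of all bases. $36,500 + $22,500 + $7,000 + $16,500 = $82,500.
Two or more prior felony convictions (+40%): $82,500 × 1.4 = $115,500.
Defendant has an active warrant in another jurisdiction (+25%): $115,500 × 1.25 = $144,375.
$144,375 is within the $725,000 maximum.
$144,375 is at or above the $500 minimum.

$144,375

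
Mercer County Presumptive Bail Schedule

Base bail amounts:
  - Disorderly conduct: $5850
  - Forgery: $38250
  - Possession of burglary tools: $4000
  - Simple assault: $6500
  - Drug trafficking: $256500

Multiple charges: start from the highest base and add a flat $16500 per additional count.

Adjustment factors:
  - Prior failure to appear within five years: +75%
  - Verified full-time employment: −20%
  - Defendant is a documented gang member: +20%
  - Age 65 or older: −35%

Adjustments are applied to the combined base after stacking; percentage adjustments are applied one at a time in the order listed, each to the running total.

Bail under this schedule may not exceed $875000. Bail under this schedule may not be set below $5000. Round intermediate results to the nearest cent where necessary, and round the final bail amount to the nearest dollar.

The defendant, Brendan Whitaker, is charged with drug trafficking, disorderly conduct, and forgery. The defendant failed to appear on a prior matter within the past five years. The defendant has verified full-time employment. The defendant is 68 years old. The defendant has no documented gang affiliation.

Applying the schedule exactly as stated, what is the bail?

Base amounts from the schedule: drug trafficking $256500; disorderly conduct $5850; forgery $38250.
Stacking rule: highest base plus $16500 per additional charge. Highest is drug trafficking at $256500; 2 additional charges → +$33000. Combined base = $289500.
Prior failure to appear within five years (+75%): $289500 × 1.75 = $506625.
Verified full-time employment (−20%): $506625 × 0.8 = $405300.
Age 65 or older (−35%): $405300 × 0.65 = $263445.
$263445 is within the $875000 maximum.
$263445 is at or above the $5000 minimum.

$263445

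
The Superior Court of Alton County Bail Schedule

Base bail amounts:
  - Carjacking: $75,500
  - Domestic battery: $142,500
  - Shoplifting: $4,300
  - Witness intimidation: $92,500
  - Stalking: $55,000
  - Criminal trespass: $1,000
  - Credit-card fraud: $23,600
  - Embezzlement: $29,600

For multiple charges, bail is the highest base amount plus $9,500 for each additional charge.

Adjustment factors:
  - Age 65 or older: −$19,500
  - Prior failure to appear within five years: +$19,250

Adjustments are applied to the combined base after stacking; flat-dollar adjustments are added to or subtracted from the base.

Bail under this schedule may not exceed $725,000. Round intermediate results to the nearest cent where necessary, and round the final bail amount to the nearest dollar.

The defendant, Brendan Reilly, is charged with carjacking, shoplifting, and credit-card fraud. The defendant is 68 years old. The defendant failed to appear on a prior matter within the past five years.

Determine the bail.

$94,250

Base amounts from the schedule: carjacking $75,500; shoplifting $4,300; credit-card fraud $23,600.
Stacking rule: highest base plus $9,500 per additional charge. Highest is carjacking at $75,500; 2 additional charges → +$19,000. Combined base = $94,500.
Age 65 or older (−$19,500 flat): $94,500 − $19,500 = $75,000.
Prior failure to appear within five years (+$19,250 flat): $75,000 + $19,250 = $94,250.
$94,250 is within the $725,000 maximum.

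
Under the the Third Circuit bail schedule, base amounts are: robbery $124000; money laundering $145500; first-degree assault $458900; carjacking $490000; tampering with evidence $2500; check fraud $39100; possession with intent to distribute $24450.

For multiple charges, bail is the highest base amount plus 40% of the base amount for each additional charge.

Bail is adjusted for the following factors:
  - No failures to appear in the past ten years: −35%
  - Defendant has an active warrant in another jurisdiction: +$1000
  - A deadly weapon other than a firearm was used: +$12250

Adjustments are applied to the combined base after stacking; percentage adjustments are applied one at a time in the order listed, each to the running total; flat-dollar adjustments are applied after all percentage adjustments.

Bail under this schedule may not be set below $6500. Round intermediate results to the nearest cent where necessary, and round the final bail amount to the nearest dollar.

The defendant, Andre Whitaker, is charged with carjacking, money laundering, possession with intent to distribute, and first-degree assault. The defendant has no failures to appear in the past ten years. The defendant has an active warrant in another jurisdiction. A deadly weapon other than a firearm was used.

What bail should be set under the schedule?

Base amounts from the schedule: carjacking $490000; money laundering $145500; possession with intent to distribute $24450; first-degree assault $458900.
Stacking rule: highest base plus 40% of each additional charge. Highest is carjacking at $490000. Additional: $145500 × 40% = $58200; $24450 × 40% = $9780; $458900 × 40% = $183560. Combined base = $490000 + $251540 = $741540.
No failures to appear in the past ten years (−35%): $741540 × 0.65 = $482001.
Defendant has an active warrant in another jurisdiction (+$1000 flat): $482001 + $1000 = $483001.
A deadly weapon other than a firearm was used (+$12250 flat): $483001 + $12250 = $495251.
$495251 is at or above the $6500 minimum.

$495251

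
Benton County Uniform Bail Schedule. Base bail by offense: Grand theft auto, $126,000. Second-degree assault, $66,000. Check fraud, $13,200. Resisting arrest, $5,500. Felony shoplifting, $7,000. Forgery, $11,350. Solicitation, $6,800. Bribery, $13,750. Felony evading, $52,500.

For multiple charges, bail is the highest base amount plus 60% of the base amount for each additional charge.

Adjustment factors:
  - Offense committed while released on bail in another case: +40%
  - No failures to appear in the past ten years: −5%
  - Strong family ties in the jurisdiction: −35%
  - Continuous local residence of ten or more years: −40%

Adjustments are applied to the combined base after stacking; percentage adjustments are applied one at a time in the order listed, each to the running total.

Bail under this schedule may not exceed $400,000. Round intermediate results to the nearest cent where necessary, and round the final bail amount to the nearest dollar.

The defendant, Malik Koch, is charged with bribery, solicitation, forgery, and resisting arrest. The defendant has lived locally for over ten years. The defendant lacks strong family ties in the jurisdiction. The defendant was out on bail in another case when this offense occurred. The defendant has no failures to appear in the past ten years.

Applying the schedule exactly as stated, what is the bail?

$22,296

Base amounts from the schedule: bribery $13,750; solicitation $6,800; forgery $11,350; resisting arrest $5,500.
Stacking rule: highest base plus 60% of each additional charge. Highest is bribery at $13,750. Additional: $6,800 × 60% = $4,080; $11,350 × 60% = $6,810; $5,500 × 60% = $3,300. Combined base = $13,750 + $14,190 = $27,940.
Offense committed while released on bail in another case (+40%): $27,940 × 1.4 = $39,116.
No failures to appear in the past ten years (−5%): $39,116 × 0.95 = $37,160.20.
Continuous local residence of ten or more years (−40%): $37,160.20 × 0.6 = $22,296.12.
$22,296.12 is within the $400,000 maximum.
Rounded to the nearest dollar: $22,296.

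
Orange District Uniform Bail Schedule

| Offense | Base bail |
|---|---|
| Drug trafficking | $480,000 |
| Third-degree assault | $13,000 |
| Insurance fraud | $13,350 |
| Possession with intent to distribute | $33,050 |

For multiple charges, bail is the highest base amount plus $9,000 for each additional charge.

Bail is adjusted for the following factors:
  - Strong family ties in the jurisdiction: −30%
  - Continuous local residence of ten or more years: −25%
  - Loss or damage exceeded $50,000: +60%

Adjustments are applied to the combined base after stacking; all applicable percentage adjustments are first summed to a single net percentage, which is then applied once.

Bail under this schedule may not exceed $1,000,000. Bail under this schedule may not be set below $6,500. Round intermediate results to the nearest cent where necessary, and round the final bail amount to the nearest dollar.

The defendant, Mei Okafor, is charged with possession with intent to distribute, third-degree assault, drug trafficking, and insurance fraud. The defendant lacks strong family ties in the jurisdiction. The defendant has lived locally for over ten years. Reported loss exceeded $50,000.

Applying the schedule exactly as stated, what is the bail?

$684,450

Base amounts from the schedule: possession with intent to distribute $33,050; third-degree assault $13,000; drug trafficking $480,000; insurance fraud $13,350.
Stacking rule: highest base plus $9,000 per additional charge. Highest is drug trafficking at $480,000; 3 additional charges → +$27,000. Combined base = $507,000.
Net percentage adjustment: −25% +60% = +35%. $507,000 × 1.35 = $684,450.
$684,450 is within the $1,000,000 maximum.
$684,450 is at or above the $6,500 minimum.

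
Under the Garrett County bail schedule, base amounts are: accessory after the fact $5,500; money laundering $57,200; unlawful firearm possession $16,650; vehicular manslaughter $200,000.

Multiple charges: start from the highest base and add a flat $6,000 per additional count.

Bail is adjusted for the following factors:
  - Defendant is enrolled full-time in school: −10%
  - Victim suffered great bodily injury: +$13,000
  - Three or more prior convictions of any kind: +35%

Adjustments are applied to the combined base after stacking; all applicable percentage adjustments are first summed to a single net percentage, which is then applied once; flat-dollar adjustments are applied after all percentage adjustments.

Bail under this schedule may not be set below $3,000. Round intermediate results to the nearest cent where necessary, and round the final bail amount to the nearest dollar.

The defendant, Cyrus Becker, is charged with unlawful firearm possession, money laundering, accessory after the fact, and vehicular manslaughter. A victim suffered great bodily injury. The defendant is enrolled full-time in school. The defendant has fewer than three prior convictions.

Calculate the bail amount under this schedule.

Base amounts from the schedule: unlawful firearm possession $16,650; money laundering $57,200; accessory after the fact $5,500; vehicular manslaughter $200,000.
Stacking rule: highest base plus $6,000 per additional charge. Highest is vehicular manslaughter at $200,000; 3 additional charges → +$18,000. Combined base = $218,000.
Defendant is enrolled full-time in school (−10%): $218,000 × 0.9 = $196,200.
Victim suffered great bodily injury (+$13,000 flat): $196,200 + $13,000 = $209,200.
$209,200 is at or above the $3,000 minimum.

$209,200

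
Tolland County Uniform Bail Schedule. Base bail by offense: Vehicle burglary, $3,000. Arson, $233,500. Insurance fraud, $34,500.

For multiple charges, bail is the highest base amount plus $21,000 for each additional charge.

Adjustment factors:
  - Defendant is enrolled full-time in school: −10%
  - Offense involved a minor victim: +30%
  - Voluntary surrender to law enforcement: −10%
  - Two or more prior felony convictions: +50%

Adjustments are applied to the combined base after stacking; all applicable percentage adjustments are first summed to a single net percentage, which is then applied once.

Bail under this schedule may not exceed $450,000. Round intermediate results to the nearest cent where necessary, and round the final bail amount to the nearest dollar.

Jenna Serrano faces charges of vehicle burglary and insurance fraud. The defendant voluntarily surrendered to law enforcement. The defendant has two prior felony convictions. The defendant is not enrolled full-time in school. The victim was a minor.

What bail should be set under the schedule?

$94,350

Base amounts from the schedule: vehicle burglary $3,000; insurance fraud $34,500.
Stacking rule: highest base plus $21,000 per additional charge. Highest is insurance fraud at $34,500; 1 additional charge → +$21,000. Combined base = $55,500.
Net percentage adjustment: +30% −10% +50% = +70%. $55,500 × 1.7 = $94,350.
$94,350 is within the $450,000 maximum.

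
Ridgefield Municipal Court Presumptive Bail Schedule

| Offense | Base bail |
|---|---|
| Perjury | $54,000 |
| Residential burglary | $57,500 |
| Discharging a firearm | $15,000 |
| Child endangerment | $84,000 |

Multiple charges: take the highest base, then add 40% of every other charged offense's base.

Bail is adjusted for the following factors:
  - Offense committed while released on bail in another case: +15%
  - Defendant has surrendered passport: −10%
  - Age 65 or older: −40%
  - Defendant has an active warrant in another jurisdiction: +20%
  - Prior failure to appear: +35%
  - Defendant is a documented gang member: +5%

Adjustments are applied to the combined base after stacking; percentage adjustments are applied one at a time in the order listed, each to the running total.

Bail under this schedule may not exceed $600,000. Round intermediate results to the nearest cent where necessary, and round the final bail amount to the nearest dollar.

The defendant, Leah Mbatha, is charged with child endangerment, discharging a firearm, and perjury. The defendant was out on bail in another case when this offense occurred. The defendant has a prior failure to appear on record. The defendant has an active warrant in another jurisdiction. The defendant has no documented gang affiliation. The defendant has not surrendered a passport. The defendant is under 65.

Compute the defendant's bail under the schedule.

$207,911

Base amounts from the schedule: child endangerment $84,000; discharging a firearm $15,000; perjury $54,000.
Stacking rule: highest base plus 40% of each additional charge. Highest is child endangerment at $84,000. Additional: $15,000 × 40% = $6,000; $54,000 × 40% = $21,600. Combined base = $84,000 + $27,600 = $111,600.
Offense committed while released on bail in another case (+15%): $111,600 × 1.15 = $128,340.
Defendant has an active warrant in another jurisdiction (+20%): $128,340 × 1.2 = $154,008.
Prior failure to appear (+35%): $154,008 × 1.35 = $207,910.80.
$207,910.80 is within the $600,000 maximum.
Rounded to the nearest dollar: $207,911.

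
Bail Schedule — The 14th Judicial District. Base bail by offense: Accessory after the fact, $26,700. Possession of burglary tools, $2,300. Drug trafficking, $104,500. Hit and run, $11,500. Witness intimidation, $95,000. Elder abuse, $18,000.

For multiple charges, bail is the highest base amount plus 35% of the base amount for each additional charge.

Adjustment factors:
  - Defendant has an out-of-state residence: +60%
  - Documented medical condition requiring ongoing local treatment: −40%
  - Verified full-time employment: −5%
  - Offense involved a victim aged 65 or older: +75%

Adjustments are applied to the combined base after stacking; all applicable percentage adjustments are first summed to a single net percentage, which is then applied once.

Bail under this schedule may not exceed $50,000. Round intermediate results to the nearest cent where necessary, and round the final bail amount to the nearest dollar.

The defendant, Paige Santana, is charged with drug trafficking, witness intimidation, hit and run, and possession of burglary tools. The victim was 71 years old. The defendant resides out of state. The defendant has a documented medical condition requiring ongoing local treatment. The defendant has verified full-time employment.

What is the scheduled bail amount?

$50,000

Base amounts from the schedule: drug trafficking $104,500; witness intimidation $95,000; hit and run $11,500; possession of burglary tools $2,300.
Stacking rule: highest base plus 35% of each additional charge. Highest is drug trafficking at $104,500. Additional: $95,000 × 35% = $33,250; $11,500 × 35% = $4,025; $2,300 × 35% = $805. Combined base = $104,500 + $38,080 = $142,580.
Net percentage adjustment: +60% −40% −5% +75% = +90%. $142,580 × 1.9 = $270,902.
Result $270,902 exceeds the maximum of $50,000; bail is capped at $50,000.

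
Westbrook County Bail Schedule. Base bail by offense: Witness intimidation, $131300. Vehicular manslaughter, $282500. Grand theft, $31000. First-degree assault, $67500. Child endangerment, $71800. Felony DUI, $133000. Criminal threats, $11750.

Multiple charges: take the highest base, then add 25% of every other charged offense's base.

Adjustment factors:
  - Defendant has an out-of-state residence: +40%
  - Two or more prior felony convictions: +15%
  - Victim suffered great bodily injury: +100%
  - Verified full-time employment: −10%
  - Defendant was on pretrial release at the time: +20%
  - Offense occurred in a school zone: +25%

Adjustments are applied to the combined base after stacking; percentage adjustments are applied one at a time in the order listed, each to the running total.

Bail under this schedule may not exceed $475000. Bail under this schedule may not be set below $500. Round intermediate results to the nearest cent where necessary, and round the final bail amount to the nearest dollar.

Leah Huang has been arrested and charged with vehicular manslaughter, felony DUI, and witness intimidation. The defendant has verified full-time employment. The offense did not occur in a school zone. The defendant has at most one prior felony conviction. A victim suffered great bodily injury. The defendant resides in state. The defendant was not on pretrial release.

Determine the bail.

Base amounts from the schedule: vehicular manslaughter $282500; felony DUI $133000; witness intimidation $131300.
Stacking rule: highest base plus 25% of each additional charge. Highest is vehicular manslaughter at $282500. Additional: $133000 × 25% = $33250; $131300 × 25% = $32825. Combined base = $282500 + $66075 = $348575.
Victim suffered great bodily injury (+100%): $348575 × 2 = $697150.
Verified full-time employment (−10%): $697150 × 0.9 = $627435.
Result $627435 exceeds the maximum of $475000; bail is capped at $475000.
$475000 is at or above the $500 minimum.

$475000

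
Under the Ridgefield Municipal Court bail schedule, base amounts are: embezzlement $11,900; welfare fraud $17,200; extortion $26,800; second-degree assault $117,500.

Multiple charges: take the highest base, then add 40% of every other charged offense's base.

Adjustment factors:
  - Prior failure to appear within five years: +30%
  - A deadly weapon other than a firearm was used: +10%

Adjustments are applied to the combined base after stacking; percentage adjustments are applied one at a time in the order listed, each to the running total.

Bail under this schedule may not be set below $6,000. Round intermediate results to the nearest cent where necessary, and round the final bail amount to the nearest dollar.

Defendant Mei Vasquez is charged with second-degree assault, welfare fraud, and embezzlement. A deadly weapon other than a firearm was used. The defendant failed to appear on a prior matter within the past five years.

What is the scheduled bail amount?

$184,670

Base amounts from the schedule: second-degree assault $117,500; welfare fraud $17,200; embezzlement $11,900.
Stacking rule: highest base plus 40% of each additional charge. Highest is second-degree assault at $117,500. Additional: $17,200 × 40% = $6,880; $11,900 × 40% = $4,760. Combined base = $117,500 + $11,640 = $129,140.
Prior failure to appear within five years (+30%): $129,140 × 1.3 = $167,882.
A deadly weapon other than a firearm was used (+10%): $167,882 × 1.1 = $184,670.20.
$184,670.20 is at or above the $6,000 minimum.
Rounded to the nearest dollar: $184,670.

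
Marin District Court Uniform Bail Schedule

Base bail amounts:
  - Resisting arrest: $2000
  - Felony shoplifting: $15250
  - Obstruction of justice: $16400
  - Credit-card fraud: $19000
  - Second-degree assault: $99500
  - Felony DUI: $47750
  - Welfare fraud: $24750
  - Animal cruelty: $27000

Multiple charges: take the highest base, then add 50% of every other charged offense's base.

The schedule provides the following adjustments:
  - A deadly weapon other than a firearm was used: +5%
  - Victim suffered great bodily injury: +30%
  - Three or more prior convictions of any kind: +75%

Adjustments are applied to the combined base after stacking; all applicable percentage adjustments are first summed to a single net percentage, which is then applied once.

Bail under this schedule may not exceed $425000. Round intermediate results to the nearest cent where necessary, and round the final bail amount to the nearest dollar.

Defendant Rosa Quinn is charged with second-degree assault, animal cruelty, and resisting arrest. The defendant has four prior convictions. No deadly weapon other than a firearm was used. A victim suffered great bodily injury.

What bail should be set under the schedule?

Base amounts from the schedule: second-degree assault $99500; animal cruelty $27000; resisting arrest $2000.
Stacking rule: highest base plus 50% of each additional charge. Highest is second-degree assault at $99500. Additional: $27000 × 50% = $13500; $2000 × 50% = $1000. Combined base = $99500 + $14500 = $114000.
Net percentage adjustment: +30% +75% = +105%. $114000 × 2.05 = $233700.
$233700 is within the $425000 maximum.

$233700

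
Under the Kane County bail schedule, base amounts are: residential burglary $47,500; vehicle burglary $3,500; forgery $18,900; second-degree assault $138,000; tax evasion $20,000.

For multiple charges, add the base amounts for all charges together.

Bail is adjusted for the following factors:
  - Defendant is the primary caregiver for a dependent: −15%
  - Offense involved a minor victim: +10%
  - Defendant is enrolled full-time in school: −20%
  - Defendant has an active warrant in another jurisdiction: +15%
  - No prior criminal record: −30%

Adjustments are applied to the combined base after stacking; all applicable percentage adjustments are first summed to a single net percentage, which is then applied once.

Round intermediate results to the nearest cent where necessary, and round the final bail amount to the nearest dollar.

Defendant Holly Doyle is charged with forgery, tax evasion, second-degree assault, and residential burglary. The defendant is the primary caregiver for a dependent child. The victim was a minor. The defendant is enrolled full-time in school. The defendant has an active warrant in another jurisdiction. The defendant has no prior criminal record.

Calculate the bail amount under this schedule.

$134,640

Base amounts from the schedule: forgery $18,900; tax evasion $20,000; second-degree assault $138,000; residential burglary $47,500.
Stacking rule: sum of all bases. $18,900 + $20,000 + $138,000 + $47,500 = $224,400.
Net percentage adjustment: −15% +10% −20% +15% −30% = −40%. $224,400 × 0.6 = $134,640.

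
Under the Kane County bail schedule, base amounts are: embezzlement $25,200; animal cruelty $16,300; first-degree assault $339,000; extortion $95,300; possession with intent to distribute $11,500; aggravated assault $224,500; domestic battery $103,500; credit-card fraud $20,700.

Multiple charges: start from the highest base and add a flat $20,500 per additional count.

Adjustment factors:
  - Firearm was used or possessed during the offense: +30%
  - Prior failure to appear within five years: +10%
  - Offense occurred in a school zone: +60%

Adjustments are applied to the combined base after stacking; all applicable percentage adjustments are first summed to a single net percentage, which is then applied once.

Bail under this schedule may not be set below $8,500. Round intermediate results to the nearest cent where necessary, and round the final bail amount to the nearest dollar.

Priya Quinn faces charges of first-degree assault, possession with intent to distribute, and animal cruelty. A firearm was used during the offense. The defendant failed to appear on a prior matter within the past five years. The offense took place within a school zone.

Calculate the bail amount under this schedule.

$760,000

Base amounts from the schedule: first-degree assault $339,000; possession with intent to distribute $11,500; animal cruelty $16,300.
Stacking rule: highest base plus $20,500 per additional charge. Highest is first-degree assault at $339,000; 2 additional charges → +$41,000. Combined base = $380,000.
Net percentage adjustment: +30% +10% +60% = +100%. $380,000 × 2 = $760,000.
$760,000 is at or above the $8,500 minimum.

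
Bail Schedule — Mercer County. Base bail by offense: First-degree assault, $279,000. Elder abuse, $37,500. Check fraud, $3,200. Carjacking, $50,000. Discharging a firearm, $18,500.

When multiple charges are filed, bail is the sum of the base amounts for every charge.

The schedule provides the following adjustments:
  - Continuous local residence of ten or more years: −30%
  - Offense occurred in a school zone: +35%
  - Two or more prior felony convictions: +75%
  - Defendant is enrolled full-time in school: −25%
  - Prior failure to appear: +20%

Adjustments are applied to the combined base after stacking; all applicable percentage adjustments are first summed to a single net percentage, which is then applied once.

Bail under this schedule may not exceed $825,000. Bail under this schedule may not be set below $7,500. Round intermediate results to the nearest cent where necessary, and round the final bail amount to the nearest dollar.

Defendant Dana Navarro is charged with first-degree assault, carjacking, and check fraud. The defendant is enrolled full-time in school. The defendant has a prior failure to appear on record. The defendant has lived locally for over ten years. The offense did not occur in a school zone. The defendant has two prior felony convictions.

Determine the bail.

Base amounts from the schedule: first-degree assault $279,000; carjacking $50,000; check fraud $3,200.
Stacking rule: sum of all bases. $279,000 + $50,000 + $3,200 = $332,200.
Net percentage adjustment: −30% +75% −25% +20% = +40%. $332,200 × 1.4 = $465,080.
$465,080 is within the $825,000 maximum.
$465,080 is at or above the $7,500 minimum.

$465,080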